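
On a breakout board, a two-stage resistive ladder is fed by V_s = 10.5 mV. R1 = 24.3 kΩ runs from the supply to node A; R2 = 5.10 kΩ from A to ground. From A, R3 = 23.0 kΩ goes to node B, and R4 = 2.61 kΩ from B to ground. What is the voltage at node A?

The second stage (R3 + R4 = 25.61 kΩ) loads node A in parallel with R2.
R2 ‖ (R3+R4) = 4.253 kΩ.
V_A = 10.5 × 4.253/(24.3 + 4.253) = 1.564 mV.

V_A ≈ 1.56 mV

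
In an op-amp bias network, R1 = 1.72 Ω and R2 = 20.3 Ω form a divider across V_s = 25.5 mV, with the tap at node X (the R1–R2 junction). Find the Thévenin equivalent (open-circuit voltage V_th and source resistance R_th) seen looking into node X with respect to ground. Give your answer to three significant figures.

V_th ≈ 23.5 mV, R_th ≈ 1.59 Ω

With X open, the divider is unloaded: V_th = 25.5 × 20.3/22.02 = 23.51 mV.
Zeroing V_s shorts the top of R1 to ground, so R_th = R1 ‖ R2 = 1.586 Ω.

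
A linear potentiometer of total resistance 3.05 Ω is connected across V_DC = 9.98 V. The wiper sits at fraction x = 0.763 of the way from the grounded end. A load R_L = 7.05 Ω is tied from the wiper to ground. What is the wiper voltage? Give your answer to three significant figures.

The pot divides into 0.7228 Ω above the wiper and 2.327 Ω below.
R_L loads the lower segment: effective lower R = 1.750 Ω.
Loaded-divider output: V_out = 9.98 × 0.7076 = 7.062 V.

V_out ≈ 7.06 V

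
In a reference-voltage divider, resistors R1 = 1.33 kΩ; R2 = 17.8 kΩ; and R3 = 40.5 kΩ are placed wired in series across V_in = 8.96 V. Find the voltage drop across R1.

Total series resistance ΣR = 1.33 + 17.8 + 40.5 = 59.63 kΩ.
V = V_in · R/ΣR = 8.96 × 0.02230 = 0.1998 V.

V ≈ 0.200 V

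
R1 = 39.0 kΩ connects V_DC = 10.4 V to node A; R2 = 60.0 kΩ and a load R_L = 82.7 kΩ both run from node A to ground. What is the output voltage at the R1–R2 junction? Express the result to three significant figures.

First combine the lower leg with the load: R2 ‖ R_L = 34.77 kΩ.
Then V_out = V_DC · R2'/(R1 + R2') = 10.4 × 34.77/73.77 = 4.902 V.
(Unloaded it would be 6.30 V; the load pulls it down.)

V_out ≈ 4.90 V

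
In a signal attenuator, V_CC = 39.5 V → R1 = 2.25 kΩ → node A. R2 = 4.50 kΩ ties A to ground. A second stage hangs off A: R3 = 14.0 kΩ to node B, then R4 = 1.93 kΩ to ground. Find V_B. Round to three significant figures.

V_B ≈ 2.92 V

Node A sees R2 in parallel with the series input of stage 2, R3 + R4 = 15.93 kΩ.
R2 ‖ (R3+R4) = 3.509 kΩ.
First divider: V_A = V_CC · 3.509/(2.25 + 3.509) = 24.07 V.
V_B = V_A × 0.1212 = 2.916 V.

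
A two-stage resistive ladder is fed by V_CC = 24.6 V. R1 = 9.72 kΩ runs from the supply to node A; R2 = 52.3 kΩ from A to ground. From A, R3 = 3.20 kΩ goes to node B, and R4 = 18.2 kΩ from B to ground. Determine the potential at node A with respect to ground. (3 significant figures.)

Looking into the second stage from A: R3 + R4 = 21.40 kΩ appears in parallel with R2.
R2 ‖ (R3+R4) = 15.19 kΩ.
So V_A = 24.6 × 0.6097 = 15.00 V.

V_A ≈ 15.0 V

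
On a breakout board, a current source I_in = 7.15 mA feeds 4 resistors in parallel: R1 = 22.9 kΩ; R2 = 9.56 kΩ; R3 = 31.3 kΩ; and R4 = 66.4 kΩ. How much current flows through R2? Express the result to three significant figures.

Conductances: ΣG = 1/22.9 + 1/9.56 + 1/31.3 + 1/66.4 = 0.1953 (1/kΩ).
Current divider: I(R2) = I_in · G_k/ΣG = 7.15 × (0.1046/0.1953) = 7.15 × 0.5357 = 3.830 mA.

I ≈ 3.83 mA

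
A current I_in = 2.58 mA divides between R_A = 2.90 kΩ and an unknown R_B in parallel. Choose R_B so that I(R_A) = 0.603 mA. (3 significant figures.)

R_B ≈ 0.885 kΩ

The fraction through R_A equals R_B/(R_A+R_B).
0.603/2.58 = R_B/(R_A + R_B) → R_B = R_A · (0.2337)/(1 − 0.2337) = 2.90 × 0.3050 = 0.8845 kΩ.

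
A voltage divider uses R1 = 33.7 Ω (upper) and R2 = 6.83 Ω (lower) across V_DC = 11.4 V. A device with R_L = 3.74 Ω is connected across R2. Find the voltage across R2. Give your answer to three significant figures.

V_out ≈ 0.763 V

The load sits in parallel with R2, giving an effective lower resistance R2' = R2·R_L/(R2+R_L) = 2.417 Ω.
Now apply the divider: V_out = 11.4 × 0.06691 = 0.7628 V.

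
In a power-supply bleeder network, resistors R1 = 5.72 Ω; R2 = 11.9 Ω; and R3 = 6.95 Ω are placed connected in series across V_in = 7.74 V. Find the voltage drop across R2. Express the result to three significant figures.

Total series resistance ΣR = 5.72 + 11.9 + 6.95 = 24.57 Ω.
Voltage divider: V = V_in · (11.90 / 24.57) = 7.74 × 0.4843 = 3.749 V.

V ≈ 3.75 V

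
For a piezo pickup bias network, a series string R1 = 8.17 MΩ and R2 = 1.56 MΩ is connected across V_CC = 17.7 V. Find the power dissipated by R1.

ΣR = 9.730 MΩ → I = 17.7/9.730 = 1.819 µA.
P = I²R = 3.309 × 8.17 = 27.04 µW.

P ≈ 27.0 µW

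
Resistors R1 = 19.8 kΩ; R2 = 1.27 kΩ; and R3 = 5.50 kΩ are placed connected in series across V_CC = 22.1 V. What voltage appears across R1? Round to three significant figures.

V ≈ 16.5 V

Series total: ΣR = 19.8 + 1.27 + 5.50 = 26.57 kΩ.
V = V_CC · R/ΣR = 22.1 × 0.7452 = 16.47 V.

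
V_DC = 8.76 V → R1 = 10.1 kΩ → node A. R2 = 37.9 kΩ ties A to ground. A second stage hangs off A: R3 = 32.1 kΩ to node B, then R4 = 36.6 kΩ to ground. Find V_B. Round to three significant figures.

V_B ≈ 3.30 V

Looking into the second stage from A: R3 + R4 = 68.70 kΩ appears in parallel with R2.
R2 ‖ (R3+R4) = 24.43 kΩ.
First divider: V_A = V_DC · 24.43/(10.1 + 24.43) = 6.197 V.
Stage 2 is unloaded, so V_B = V_A · R4/(R3+R4) = 6.197 × 36.6/68.70 = 3.302 V.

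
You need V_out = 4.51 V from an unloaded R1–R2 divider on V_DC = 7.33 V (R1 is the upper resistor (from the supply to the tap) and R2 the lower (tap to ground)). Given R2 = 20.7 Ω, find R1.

R1 ≈ 12.9 Ω

Required fraction k = V_out/V_DC = 0.6153.
Rearranging, R1 = R2·(1−k)/k = 20.7 × 0.6253 = 12.94 Ω.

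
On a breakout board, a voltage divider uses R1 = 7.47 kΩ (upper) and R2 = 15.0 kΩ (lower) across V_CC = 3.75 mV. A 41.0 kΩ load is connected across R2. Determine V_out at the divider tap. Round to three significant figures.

The load sits in parallel with R2, giving an effective lower resistance R2' = R2·R_L/(R2+R_L) = 10.98 kΩ.
Now apply the divider: V_out = 3.75 × 0.5952 = 2.232 mV.
(Unloaded it would be 2.50 mV; the load pulls it down.)

V_out ≈ 2.23 mV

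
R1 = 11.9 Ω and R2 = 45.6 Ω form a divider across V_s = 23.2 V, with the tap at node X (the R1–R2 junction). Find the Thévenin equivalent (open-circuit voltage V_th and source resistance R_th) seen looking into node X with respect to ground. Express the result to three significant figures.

V_th is the unloaded tap voltage: V_s · R2/(R1+R2) = 23.2 × 0.7930 = 18.40 V.
Looking into X with the source shorted: R_th = R1·R2/(R1+R2) = 11.90 × 45.6/57.50 = 9.437 Ω.

V_th ≈ 18.4 V, R_th ≈ 9.44 Ω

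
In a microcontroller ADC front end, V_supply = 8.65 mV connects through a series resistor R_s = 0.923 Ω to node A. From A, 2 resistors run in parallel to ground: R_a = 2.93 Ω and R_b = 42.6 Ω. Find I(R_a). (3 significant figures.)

I ≈ 2.21 mA

Parallel bank: R_p = 1/(1/2.93 + 1/42.6) = 2.741 Ω.
V_A = 8.65 × 2.741/3.664 = 6.471 mV.
Branch current I = V_A/R_a = 6.471/2.93 = 2.209 mA.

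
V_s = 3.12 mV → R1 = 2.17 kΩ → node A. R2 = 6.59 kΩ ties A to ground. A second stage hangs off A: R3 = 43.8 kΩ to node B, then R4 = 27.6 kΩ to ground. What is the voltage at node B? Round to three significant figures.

The second stage (R3 + R4 = 71.40 kΩ) loads node A in parallel with R2.
R2 ‖ (R3+R4) = 6.033 kΩ.
First divider: V_A = V_s · 6.033/(2.17 + 6.033) = 2.295 mV.
V_B = V_A × 0.3866 = 0.8870 mV.

V_B ≈ 0.887 mV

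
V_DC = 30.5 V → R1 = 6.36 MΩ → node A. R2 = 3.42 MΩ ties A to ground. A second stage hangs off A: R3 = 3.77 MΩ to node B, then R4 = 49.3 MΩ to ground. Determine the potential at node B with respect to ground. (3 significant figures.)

V_B ≈ 9.51 V

Node A sees R2 in parallel with the series input of stage 2, R3 + R4 = 53.07 MΩ.
Effective lower resistance at A: R2 ‖ 53.07 = 3.213 MΩ.
V_A = 30.5 × 3.213/(6.36 + 3.213) = 10.24 V.
Stage 2 is unloaded, so V_B = V_A · R4/(R3+R4) = 10.24 × 49.3/53.07 = 9.509 V.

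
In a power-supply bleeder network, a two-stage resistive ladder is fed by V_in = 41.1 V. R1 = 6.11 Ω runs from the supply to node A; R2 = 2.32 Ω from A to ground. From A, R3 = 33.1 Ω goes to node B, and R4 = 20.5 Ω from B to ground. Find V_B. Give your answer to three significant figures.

Looking into the second stage from A: R3 + R4 = 53.60 Ω appears in parallel with R2.
Effective lower resistance at A: R2 ‖ 53.60 = 2.224 Ω.
First divider: V_A = V_in · 2.224/(6.11 + 2.224) = 10.97 V.
Then the unloaded second divider: V_B = V_A × R4/(R3+R4) = 10.97 × 0.3825 = 4.194 V.

V_B ≈ 4.19 V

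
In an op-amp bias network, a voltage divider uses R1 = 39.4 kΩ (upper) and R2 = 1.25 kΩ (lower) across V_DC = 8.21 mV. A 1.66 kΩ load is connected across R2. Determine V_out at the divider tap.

V_out ≈ 0.146 mV

The load sits in parallel with R2, giving an effective lower resistance R2' = R2·R_L/(R2+R_L) = 0.7131 kΩ.
Voltage divider with the loaded lower leg: V_out = 8.21 × 0.7131/(39.4 + 0.7131) = 8.21 × 0.01778 = 0.1459 mV.
(Unloaded it would be 0.252 mV; the load pulls it down.)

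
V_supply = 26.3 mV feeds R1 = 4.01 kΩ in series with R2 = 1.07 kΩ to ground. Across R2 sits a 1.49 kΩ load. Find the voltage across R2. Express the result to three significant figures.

The load sits in parallel with R2, giving an effective lower resistance R2' = R2·R_L/(R2+R_L) = 0.6228 kΩ.
Now apply the divider: V_out = 26.3 × 0.1344 = 3.535 mV.
(Unloaded it would be 5.54 mV; the load pulls it down.)

V_out ≈ 3.54 mV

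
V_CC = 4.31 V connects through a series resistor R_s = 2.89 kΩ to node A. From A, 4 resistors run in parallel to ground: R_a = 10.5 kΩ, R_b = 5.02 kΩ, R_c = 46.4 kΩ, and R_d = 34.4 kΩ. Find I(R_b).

I ≈ 0.430 mA

Equivalent of the parallel group: R_p = 2.898 kΩ.
V_A by voltage divider: V_A = 4.31 × 2.898/(2.89 + 2.898) = 2.158 V.
Branch current I = V_A/R_b = 2.158/5.02 = 0.4299 mA.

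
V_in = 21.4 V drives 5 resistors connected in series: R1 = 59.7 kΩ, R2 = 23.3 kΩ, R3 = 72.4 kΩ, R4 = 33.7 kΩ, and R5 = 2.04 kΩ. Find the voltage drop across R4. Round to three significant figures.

V ≈ 3.77 V

ΣR = 59.7 + 23.3 + 72.4 + 33.7 + 2.04 = 191.1 kΩ.
Voltage divider: V = V_in · (33.70 / 191.1) = 21.4 × 0.1763 = 3.773 V.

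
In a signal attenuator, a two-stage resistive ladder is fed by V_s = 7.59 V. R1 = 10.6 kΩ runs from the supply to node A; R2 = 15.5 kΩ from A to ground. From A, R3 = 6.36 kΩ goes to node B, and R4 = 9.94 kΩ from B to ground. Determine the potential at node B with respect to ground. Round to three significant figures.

V_B ≈ 1.98 V

Node A sees R2 in parallel with the series input of stage 2, R3 + R4 = 16.30 kΩ.
Effective lower resistance at A: R2 ‖ 16.30 = 7.945 kΩ.
So V_A = 7.59 × 0.4284 = 3.252 V.
V_B = V_A × 0.6098 = 1.983 V.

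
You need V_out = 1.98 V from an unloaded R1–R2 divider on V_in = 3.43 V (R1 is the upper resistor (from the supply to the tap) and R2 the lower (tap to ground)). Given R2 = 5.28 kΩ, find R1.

The divider ratio is R2/(R1+R2) = 1.98/3.43 = 0.5773.
R1 = R2·(1/k − 1) = 5.28 × 0.7323 = 3.867 kΩ.

R1 ≈ 3.87 kΩ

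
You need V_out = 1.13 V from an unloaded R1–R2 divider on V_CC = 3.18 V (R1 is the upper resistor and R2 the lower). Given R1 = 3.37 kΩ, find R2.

R2 ≈ 1.86 kΩ

V_out/V_CC = R2/(R1+R2) = 0.3553.
So R2 = R1 · V_out/(V_CC − V_out) = 3.37 × 1.13/(3.18 − 1.13) = 3.37 × 0.5512 = 1.858 kΩ.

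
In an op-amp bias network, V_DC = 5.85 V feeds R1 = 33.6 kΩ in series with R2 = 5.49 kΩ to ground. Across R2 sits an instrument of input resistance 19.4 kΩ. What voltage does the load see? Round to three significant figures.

V_out ≈ 0.661 V

The load sits in parallel with R2, giving an effective lower resistance R2' = R2·R_L/(R2+R_L) = 4.279 kΩ.
Now apply the divider: V_out = 5.85 × 0.1130 = 0.6609 V.
(Unloaded it would be 0.822 V; the load pulls it down.)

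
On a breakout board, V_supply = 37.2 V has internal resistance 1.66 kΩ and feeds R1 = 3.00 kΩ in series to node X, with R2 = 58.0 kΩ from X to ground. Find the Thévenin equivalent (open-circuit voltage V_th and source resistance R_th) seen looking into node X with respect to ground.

V_th ≈ 34.4 V, R_th ≈ 4.31 kΩ

R1' = 1.66 + 3.00 = 4.660 kΩ (source resistance + R1).
V_th is the unloaded tap voltage: V_supply · R2/(R1'+R2) = 37.2 × 0.9256 = 34.43 V.
Zeroing V_supply shorts the top of R1' to ground, so R_th = R1' ‖ R2 = 4.313 kΩ.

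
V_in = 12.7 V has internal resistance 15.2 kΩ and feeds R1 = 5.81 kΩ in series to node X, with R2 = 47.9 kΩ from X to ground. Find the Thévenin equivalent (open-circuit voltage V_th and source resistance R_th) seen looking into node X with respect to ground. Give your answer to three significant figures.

V_th ≈ 8.83 V, R_th ≈ 14.6 kΩ

R1' = 15.2 + 5.81 = 21.01 kΩ (source resistance + R1).
Open-circuit (no load on X): V_th = V_in · R2/(R1' + R2) = 12.7 × 47.9/(21.01 + 47.9) = 8.828 V.
Looking into X with the source shorted: R_th = R1'·R2/(R1'+R2) = 21.01 × 47.9/68.91 = 14.60 kΩ.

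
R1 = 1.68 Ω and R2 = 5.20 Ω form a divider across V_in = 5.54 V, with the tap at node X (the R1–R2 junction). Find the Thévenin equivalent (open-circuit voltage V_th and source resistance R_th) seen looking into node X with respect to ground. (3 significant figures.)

Open-circuit (no load on X): V_th = V_in · R2/(R1 + R2) = 5.54 × 5.20/(1.680 + 5.20) = 4.187 V.
Zeroing V_in shorts the top of R1 to ground, so R_th = R1 ‖ R2 = 1.270 Ω.

V_th ≈ 4.19 V, R_th ≈ 1.27 Ω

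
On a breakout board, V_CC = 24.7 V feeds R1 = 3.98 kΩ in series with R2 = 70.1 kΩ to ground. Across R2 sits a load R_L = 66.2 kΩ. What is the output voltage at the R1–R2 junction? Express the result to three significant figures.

V_out ≈ 22.1 V

The load sits in parallel with R2, giving an effective lower resistance R2' = R2·R_L/(R2+R_L) = 34.05 kΩ.
Now apply the divider: V_out = 24.7 × 0.8953 = 22.11 V.
(Unloaded it would be 23.4 V; the load pulls it down.)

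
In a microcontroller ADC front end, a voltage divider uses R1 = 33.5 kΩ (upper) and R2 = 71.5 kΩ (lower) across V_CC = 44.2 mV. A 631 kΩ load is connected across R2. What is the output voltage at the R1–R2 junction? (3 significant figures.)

R2 ‖ R_L = (71.5 × 631)/(71.5 + 631) = 64.22 kΩ.
Then V_out = V_CC · R2'/(R1 + R2') = 44.2 × 64.22/97.72 = 29.05 mV.
(Unloaded it would be 30.1 mV; the load pulls it down.)

V_out ≈ 29.0 mV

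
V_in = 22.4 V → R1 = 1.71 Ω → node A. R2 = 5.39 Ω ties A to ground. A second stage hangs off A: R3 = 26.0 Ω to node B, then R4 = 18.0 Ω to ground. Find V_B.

The second stage (R3 + R4 = 44.00 Ω) loads node A in parallel with R2.
Effective lower resistance at A: R2 ‖ 44.00 = 4.802 Ω.
First divider: V_A = V_in · 4.802/(1.71 + 4.802) = 16.52 V.
V_B = V_A × 0.4091 = 6.757 V.

V_B ≈ 6.76 V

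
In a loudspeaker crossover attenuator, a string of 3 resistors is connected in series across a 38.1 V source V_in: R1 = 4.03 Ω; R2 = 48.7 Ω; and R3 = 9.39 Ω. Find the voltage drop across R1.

Series total: ΣR = 4.03 + 48.7 + 9.39 = 62.12 Ω.
V = V_in · R/ΣR = 38.1 × 0.06487 = 2.472 V.

V ≈ 2.47 V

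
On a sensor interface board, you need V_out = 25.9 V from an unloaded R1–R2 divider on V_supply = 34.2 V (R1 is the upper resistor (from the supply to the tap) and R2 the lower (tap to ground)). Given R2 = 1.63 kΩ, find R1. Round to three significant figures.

V_out/V_supply = R2/(R1+R2) = 0.7573.
So R1 = R2 · (V_supply/V_out − 1) = 1.63 × (34.2/25.9 − 1) = 1.63 × 0.3205 = 0.5224 kΩ.

R1 ≈ 0.522 kΩ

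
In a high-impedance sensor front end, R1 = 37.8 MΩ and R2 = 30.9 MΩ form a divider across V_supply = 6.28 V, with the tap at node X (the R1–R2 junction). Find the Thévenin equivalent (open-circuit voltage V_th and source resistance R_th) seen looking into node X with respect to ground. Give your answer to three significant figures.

V_th is the unloaded tap voltage: V_supply · R2/(R1+R2) = 6.28 × 0.4498 = 2.825 V.
Zeroing V_supply shorts the top of R1 to ground, so R_th = R1 ‖ R2 = 17.00 MΩ.

V_th ≈ 2.82 V, R_th ≈ 17.0 MΩ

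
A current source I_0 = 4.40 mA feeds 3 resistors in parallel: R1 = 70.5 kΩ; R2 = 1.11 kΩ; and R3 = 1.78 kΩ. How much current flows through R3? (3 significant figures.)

I ≈ 1.67 mA

Total conductance ΣG = 1/70.5 + 1/1.11 + 1/1.78 = 1.477 (units of 1/kΩ).
Current divider: I(R3) = I_0 · G_k/ΣG = 4.40 × (0.5618/1.477) = 4.40 × 0.3804 = 1.674 mA.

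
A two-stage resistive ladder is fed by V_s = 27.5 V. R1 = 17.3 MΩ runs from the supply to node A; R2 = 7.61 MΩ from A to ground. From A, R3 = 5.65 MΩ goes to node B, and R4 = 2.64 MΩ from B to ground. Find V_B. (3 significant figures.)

Looking into the second stage from A: R3 + R4 = 8.290 MΩ appears in parallel with R2.
R2 ‖ (R3+R4) = 3.968 MΩ.
So V_A = 27.5 × 0.1866 = 5.130 V.
V_B = V_A × 0.3185 = 1.634 V.

V_B ≈ 1.63 V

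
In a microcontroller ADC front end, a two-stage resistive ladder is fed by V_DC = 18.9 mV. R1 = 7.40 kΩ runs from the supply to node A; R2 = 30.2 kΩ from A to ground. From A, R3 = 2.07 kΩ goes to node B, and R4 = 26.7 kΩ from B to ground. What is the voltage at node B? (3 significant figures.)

V_B ≈ 11.7 mV

Node A sees R2 in parallel with the series input of stage 2, R3 + R4 = 28.77 kΩ.
R2 ‖ (R3+R4) = 14.73 kΩ.
So V_A = 18.9 × 0.6657 = 12.58 mV.
V_B = V_A × 0.9281 = 11.68 mV.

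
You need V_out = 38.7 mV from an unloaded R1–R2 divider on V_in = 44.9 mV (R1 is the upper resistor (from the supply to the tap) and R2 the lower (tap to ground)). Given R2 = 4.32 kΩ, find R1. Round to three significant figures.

The divider ratio is R2/(R1+R2) = 38.7/44.9 = 0.8619.
Rearranging, R1 = R2·(1−k)/k = 4.32 × 0.1602 = 0.6921 kΩ.

R1 ≈ 0.692 kΩ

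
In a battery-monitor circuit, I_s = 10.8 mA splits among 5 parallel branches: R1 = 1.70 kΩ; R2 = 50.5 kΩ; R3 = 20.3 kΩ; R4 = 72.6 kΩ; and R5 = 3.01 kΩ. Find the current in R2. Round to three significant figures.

ΣG = 1/1.70 + 1/50.5 + 1/20.3 + 1/72.6 + 1/3.01 = 1.003.
By the current-divider rule, I = I_s · G_k/ΣG = 10.8 × 0.01974 = 0.2132 mA.

I ≈ 0.213 mA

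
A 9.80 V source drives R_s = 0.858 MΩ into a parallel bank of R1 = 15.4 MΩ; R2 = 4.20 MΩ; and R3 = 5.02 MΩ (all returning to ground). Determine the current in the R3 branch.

I ≈ 1.36 µA

Equivalent of the parallel group: R_p = 1.991 MΩ.
V_A = 9.80 × 1.991/2.849 = 6.849 V.
I(R3) = V_A / R3 = 6.849/5.02 = 1.364 µA.
(Equivalently: I_total = 3.440 µA, then current-divider fraction G_k/ΣG = 0.3966.)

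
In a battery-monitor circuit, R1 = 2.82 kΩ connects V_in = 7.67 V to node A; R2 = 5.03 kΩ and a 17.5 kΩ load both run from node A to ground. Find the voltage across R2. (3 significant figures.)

The load sits in parallel with R2, giving an effective lower resistance R2' = R2·R_L/(R2+R_L) = 3.907 kΩ.
Then V_out = V_in · R2'/(R1 + R2') = 7.67 × 3.907/6.727 = 4.455 V.
(Unloaded it would be 4.91 V; the load pulls it down.)

V_out ≈ 4.45 V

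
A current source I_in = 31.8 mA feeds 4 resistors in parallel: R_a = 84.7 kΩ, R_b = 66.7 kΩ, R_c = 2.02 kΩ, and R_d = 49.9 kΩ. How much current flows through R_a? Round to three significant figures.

Total conductance ΣG = 1/84.7 + 1/66.7 + 1/2.02 + 1/49.9 = 0.5419 (units of 1/kΩ).
Current divider: I(R_a) = I_in · G_k/ΣG = 31.8 × (0.01181/0.5419) = 31.8 × 0.02179 = 0.6928 mA.

I ≈ 0.693 mA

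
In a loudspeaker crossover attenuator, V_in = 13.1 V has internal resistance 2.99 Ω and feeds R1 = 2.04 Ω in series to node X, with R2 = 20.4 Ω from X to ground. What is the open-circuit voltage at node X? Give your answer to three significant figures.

V_th ≈ 10.5 V

R1' = 2.99 + 2.04 = 5.030 Ω (source resistance + R1).
Open-circuit (no load on X): V_th = V_in · R2/(R1' + R2) = 13.1 × 20.4/(5.030 + 20.4) = 10.51 V.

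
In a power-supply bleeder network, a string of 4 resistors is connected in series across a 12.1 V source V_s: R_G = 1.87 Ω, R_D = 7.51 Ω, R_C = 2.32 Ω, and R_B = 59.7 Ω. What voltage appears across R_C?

V ≈ 0.393 V

ΣR = 1.87 + 7.51 + 2.32 + 59.7 = 71.40 Ω.
Voltage divider: V = V_s · (2.320 / 71.40) = 12.1 × 0.03249 = 0.3932 V.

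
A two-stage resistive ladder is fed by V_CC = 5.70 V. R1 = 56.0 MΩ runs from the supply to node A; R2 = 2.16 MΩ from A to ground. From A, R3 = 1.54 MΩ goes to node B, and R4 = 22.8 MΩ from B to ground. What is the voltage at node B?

V_B ≈ 0.183 V

Node A sees R2 in parallel with the series input of stage 2, R3 + R4 = 24.34 MΩ.
Effective lower resistance at A: R2 ‖ 24.34 = 1.984 MΩ.
So V_A = 5.70 × 0.03422 = 0.1950 V.
Then the unloaded second divider: V_B = V_A × R4/(R3+R4) = 0.1950 × 0.9367 = 0.1827 V.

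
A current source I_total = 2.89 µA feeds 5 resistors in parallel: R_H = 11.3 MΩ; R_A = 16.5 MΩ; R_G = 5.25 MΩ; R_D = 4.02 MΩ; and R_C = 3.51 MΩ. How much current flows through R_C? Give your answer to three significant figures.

Total conductance ΣG = 1/11.3 + 1/16.5 + 1/5.25 + 1/4.02 + 1/3.51 = 0.8732 (units of 1/MΩ).
Current divider: I(R_C) = I_total · G_k/ΣG = 2.89 × (0.2849/0.8732) = 2.89 × 0.3263 = 0.9429 µA.

I ≈ 0.943 µA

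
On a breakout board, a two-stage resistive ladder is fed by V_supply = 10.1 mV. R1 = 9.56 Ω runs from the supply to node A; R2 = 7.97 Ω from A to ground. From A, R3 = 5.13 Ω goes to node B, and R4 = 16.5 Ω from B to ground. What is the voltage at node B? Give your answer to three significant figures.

Node A sees R2 in parallel with the series input of stage 2, R3 + R4 = 21.63 Ω.
R2 ‖ (R3+R4) = 5.824 Ω.
First divider: V_A = V_supply · 5.824/(9.56 + 5.824) = 3.824 mV.
V_B = V_A × 0.7628 = 2.917 mV.

V_B ≈ 2.92 mV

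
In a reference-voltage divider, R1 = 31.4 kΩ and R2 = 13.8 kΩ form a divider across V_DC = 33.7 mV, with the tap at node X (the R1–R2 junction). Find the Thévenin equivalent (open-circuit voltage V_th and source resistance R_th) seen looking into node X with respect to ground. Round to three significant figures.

With X open, the divider is unloaded: V_th = 33.7 × 13.8/45.20 = 10.29 mV.
With V_DC suppressed (replaced by a short), R_th = R1 ‖ R2 = (31.40 × 13.8)/(31.40 + 13.8) = 9.587 kΩ.

V_th ≈ 10.3 mV, R_th ≈ 9.59 kΩ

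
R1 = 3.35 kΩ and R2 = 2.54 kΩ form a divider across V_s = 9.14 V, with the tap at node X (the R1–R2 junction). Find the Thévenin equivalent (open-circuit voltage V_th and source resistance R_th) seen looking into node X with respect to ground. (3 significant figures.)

V_th ≈ 3.94 V, R_th ≈ 1.44 kΩ

With X open, the divider is unloaded: V_th = 9.14 × 2.54/5.890 = 3.942 V.
With V_s suppressed (replaced by a short), R_th = R1 ‖ R2 = (3.350 × 2.54)/(3.350 + 2.54) = 1.445 kΩ.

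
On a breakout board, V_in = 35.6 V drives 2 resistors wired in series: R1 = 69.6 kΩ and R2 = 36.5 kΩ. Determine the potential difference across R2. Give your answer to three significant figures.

ΣR = 69.6 + 36.5 = 106.1 kΩ.
V = V_in · R/ΣR = 35.6 × 0.3440 = 12.25 V.

V ≈ 12.2 V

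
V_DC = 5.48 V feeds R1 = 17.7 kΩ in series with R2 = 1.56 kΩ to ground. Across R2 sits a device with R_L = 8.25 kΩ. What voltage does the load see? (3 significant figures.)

V_out ≈ 0.378 V

First combine the lower leg with the load: R2 ‖ R_L = 1.312 kΩ.
Then V_out = V_DC · R2'/(R1 + R2') = 5.48 × 1.312/19.01 = 0.3781 V.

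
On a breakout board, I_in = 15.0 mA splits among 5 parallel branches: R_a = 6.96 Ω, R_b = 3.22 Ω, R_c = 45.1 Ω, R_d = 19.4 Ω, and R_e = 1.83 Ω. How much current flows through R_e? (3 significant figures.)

Total conductance ΣG = 1/6.96 + 1/3.22 + 1/45.1 + 1/19.4 + 1/1.83 = 1.074 (units of 1/Ω).
By the current-divider rule, I = I_in · G_k/ΣG = 15.0 × 0.5086 = 7.629 mA.

I ≈ 7.63 mA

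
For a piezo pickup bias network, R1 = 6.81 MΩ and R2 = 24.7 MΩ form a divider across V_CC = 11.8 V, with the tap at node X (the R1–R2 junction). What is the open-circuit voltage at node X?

V_th is the unloaded tap voltage: V_CC · R2/(R1+R2) = 11.8 × 0.7839 = 9.250 V.

V_th ≈ 9.25 V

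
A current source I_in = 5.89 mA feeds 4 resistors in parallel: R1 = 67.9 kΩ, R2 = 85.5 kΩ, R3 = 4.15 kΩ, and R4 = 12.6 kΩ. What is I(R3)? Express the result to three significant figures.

I ≈ 4.09 mA

ΣG = 1/67.9 + 1/85.5 + 1/4.15 + 1/12.6 = 0.3468.
By the current-divider rule, I = I_in · G_k/ΣG = 5.89 × 0.6949 = 4.093 mA.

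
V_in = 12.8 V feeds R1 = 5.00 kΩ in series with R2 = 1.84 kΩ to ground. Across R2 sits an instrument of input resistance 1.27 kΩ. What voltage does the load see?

The load sits in parallel with R2, giving an effective lower resistance R2' = R2·R_L/(R2+R_L) = 0.7514 kΩ.
Now apply the divider: V_out = 12.8 × 0.1306 = 1.672 V.

V_out ≈ 1.67 V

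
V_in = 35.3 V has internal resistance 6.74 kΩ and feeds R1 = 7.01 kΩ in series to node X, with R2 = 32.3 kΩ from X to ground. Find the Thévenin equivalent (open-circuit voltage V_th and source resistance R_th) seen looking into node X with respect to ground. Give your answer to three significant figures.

R1' = 6.74 + 7.01 = 13.75 kΩ (source resistance + R1).
V_th is the unloaded tap voltage: V_in · R2/(R1'+R2) = 35.3 × 0.7014 = 24.76 V.
Zeroing V_in shorts the top of R1' to ground, so R_th = R1' ‖ R2 = 9.644 kΩ.

V_th ≈ 24.8 V, R_th ≈ 9.64 kΩ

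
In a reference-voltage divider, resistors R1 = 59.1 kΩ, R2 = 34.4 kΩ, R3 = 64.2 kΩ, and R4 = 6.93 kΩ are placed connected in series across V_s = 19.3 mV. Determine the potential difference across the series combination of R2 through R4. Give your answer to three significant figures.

Series total: ΣR = 59.1 + 34.4 + 64.2 + 6.93 = 164.6 kΩ.
R_{R2..R4} = 34.4 + 64.2 + 6.93 = 105.5 kΩ.
By the voltage-divider rule, V = 19.3 × 105.5/164.6 = 12.37 mV.

V ≈ 12.4 mV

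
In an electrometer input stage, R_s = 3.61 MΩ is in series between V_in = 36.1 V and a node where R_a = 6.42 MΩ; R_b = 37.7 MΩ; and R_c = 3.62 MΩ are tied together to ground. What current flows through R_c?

Combine the parallel branches: R_p = (1/6.42 + 1/37.7 + 1/3.62)⁻¹ = 2.181 MΩ.
V_A = 36.1 × 2.181/5.791 = 13.60 V.
I(R_c) = V_A / R_c = 13.60/3.62 = 3.756 µA.

I ≈ 3.76 µA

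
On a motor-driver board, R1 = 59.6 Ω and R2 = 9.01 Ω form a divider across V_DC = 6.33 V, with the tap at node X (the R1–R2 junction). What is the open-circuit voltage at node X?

V_th ≈ 0.831 V

V_th is the unloaded tap voltage: V_DC · R2/(R1+R2) = 6.33 × 0.1313 = 0.8313 V.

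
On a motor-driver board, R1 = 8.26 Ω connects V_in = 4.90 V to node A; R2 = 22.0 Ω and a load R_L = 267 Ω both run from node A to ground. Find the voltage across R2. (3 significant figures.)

R2 ‖ R_L = (22.0 × 267)/(22.0 + 267) = 20.33 Ω.
Then V_out = V_in · R2'/(R1 + R2') = 4.90 × 20.33/28.59 = 3.484 V.

V_out ≈ 3.48 V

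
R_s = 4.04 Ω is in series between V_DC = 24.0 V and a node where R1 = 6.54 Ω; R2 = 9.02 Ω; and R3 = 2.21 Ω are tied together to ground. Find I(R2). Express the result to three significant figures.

Parallel bank: R_p = 1/(1/6.54 + 1/9.02 + 1/2.21) = 1.396 Ω.
V_A by voltage divider: V_A = 24.0 × 1.396/(4.04 + 1.396) = 6.164 V.
Branch current I = V_A/R2 = 6.164/9.02 = 0.6834 A.

I ≈ 0.683 A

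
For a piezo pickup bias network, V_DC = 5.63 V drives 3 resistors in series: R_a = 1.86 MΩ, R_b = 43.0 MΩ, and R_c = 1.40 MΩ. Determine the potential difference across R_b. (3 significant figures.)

Series total: ΣR = 1.86 + 43.0 + 1.40 = 46.26 MΩ.
V = V_DC · R/ΣR = 5.63 × 0.9295 = 5.233 V.

V ≈ 5.23 V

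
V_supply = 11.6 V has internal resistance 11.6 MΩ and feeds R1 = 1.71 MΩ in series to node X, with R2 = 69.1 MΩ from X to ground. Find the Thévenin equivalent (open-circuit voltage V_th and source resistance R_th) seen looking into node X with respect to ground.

R1' = 11.6 + 1.71 = 13.31 MΩ (source resistance + R1).
Open-circuit (no load on X): V_th = V_supply · R2/(R1' + R2) = 11.6 × 69.1/(13.31 + 69.1) = 9.726 V.
Zeroing V_supply shorts the top of R1' to ground, so R_th = R1' ‖ R2 = 11.16 MΩ.

V_th ≈ 9.73 V, R_th ≈ 11.2 MΩ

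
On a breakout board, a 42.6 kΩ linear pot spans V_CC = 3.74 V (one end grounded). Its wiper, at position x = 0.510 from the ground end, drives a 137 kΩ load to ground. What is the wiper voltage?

Lower segment x·R_p = 21.73 kΩ; upper segment (1−x)·R_p = 20.87 kΩ.
Lower segment in parallel with the load: 21.73 ‖ 137 = 18.75 kΩ.
V_out = 3.74 × 18.75/(20.87 + 18.75) = 1.770 V.

V_out ≈ 1.77 V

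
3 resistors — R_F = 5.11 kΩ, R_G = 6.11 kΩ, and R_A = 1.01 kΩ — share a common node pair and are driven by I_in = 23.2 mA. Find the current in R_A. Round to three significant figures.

ΣG = 1/5.11 + 1/6.11 + 1/1.01 = 1.349.
R_A takes the fraction G_k/ΣG = 0.9901/1.349 = 0.7337, so I = 23.2 × 0.7337 = 17.02 mA.

I ≈ 17.0 mA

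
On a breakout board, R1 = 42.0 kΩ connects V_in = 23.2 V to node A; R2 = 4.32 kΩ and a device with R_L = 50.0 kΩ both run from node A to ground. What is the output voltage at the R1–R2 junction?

V_out ≈ 2.01 V

R2 ‖ R_L = (4.32 × 50.0)/(4.32 + 50.0) = 3.976 kΩ.
Then V_out = V_in · R2'/(R1 + R2') = 23.2 × 3.976/45.98 = 2.007 V.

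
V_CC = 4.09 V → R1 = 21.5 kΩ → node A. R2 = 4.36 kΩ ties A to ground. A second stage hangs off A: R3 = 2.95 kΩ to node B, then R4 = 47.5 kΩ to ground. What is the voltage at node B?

V_B ≈ 0.606 V

Node A sees R2 in parallel with the series input of stage 2, R3 + R4 = 50.45 kΩ.
R2 ‖ (R3+R4) = 4.013 kΩ.
So V_A = 4.09 × 0.1573 = 0.6433 V.
V_B = V_A × 0.9415 = 0.6057 V.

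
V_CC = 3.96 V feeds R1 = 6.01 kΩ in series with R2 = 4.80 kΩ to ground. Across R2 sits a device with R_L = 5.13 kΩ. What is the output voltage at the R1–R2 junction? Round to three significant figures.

V_out ≈ 1.16 V

R2 ‖ R_L = (4.80 × 5.13)/(4.80 + 5.13) = 2.480 kΩ.
Then V_out = V_CC · R2'/(R1 + R2') = 3.96 × 2.480/8.490 = 1.157 V.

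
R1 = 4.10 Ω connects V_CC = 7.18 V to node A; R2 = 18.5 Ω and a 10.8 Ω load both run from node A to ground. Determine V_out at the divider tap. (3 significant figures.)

V_out ≈ 4.48 V

The load sits in parallel with R2, giving an effective lower resistance R2' = R2·R_L/(R2+R_L) = 6.819 Ω.
Now apply the divider: V_out = 7.18 × 0.6245 = 4.484 V.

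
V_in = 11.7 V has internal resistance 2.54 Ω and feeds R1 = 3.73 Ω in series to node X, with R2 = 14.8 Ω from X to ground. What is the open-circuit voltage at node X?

V_th ≈ 8.22 V

R1' = 2.54 + 3.73 = 6.270 Ω (source resistance + R1).
With X open, the divider is unloaded: V_th = 11.7 × 14.8/21.07 = 8.218 V.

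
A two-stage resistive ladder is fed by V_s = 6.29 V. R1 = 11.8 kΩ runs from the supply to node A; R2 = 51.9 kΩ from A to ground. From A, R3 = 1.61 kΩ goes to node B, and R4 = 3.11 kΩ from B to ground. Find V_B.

V_B ≈ 1.11 V

Looking into the second stage from A: R3 + R4 = 4.720 kΩ appears in parallel with R2.
Effective lower resistance at A: R2 ‖ 4.720 = 4.327 kΩ.
So V_A = 6.29 × 0.2683 = 1.688 V.
V_B = V_A × 0.6589 = 1.112 V.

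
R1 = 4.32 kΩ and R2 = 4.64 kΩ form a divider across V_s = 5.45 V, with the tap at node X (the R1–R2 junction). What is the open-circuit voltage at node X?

V_th ≈ 2.82 V

Open-circuit (no load on X): V_th = V_s · R2/(R1 + R2) = 5.45 × 4.64/(4.320 + 4.64) = 2.822 V.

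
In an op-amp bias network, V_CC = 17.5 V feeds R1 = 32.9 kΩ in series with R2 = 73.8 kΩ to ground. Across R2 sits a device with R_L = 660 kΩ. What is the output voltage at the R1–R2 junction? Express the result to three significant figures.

First combine the lower leg with the load: R2 ‖ R_L = 66.38 kΩ.
Now apply the divider: V_out = 17.5 × 0.6686 = 11.70 V.

V_out ≈ 11.7 V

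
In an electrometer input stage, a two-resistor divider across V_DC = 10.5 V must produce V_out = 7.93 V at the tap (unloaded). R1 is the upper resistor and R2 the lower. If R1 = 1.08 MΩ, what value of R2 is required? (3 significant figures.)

R2 ≈ 3.33 MΩ

Required fraction k = V_out/V_DC = 0.7552.
So R2 = R1 · V_out/(V_DC − V_out) = 1.08 × 7.93/(10.5 − 7.93) = 1.08 × 3.086 = 3.332 MΩ.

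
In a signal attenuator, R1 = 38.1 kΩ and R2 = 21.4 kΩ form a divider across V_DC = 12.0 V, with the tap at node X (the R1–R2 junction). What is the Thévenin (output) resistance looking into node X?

Zeroing V_DC shorts the top of R1 to ground, so R_th = R1 ‖ R2 = 13.70 kΩ.

R_th ≈ 13.7 kΩ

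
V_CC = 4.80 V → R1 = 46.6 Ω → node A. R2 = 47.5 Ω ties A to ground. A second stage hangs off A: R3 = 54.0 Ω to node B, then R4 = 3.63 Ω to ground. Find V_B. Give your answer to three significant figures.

V_B ≈ 0.108 V

Looking into the second stage from A: R3 + R4 = 57.63 Ω appears in parallel with R2.
Effective lower resistance at A: R2 ‖ 57.63 = 26.04 Ω.
First divider: V_A = V_CC · 26.04/(46.6 + 26.04) = 1.721 V.
Then the unloaded second divider: V_B = V_A × R4/(R3+R4) = 1.721 × 0.06299 = 0.1084 V.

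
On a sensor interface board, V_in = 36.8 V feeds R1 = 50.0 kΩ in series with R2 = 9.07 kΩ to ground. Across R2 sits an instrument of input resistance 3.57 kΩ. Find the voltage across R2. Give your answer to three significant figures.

First combine the lower leg with the load: R2 ‖ R_L = 2.562 kΩ.
Then V_out = V_in · R2'/(R1 + R2') = 36.8 × 2.562/52.56 = 1.794 V.
(Unloaded it would be 5.65 V; the load pulls it down.)

V_out ≈ 1.79 V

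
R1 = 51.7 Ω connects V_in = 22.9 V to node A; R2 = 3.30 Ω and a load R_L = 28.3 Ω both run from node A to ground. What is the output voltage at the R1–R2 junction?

V_out ≈ 1.24 V

The load sits in parallel with R2, giving an effective lower resistance R2' = R2·R_L/(R2+R_L) = 2.955 Ω.
Now apply the divider: V_out = 22.9 × 0.05407 = 1.238 V.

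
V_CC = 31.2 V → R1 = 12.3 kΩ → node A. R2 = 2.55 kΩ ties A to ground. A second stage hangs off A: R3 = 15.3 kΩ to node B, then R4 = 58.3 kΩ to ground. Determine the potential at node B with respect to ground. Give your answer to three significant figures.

Node A sees R2 in parallel with the series input of stage 2, R3 + R4 = 73.60 kΩ.
Effective lower resistance at A: R2 ‖ 73.60 = 2.465 kΩ.
First divider: V_A = V_CC · 2.465/(12.3 + 2.465) = 5.208 V.
V_B = V_A × 0.7921 = 4.125 V.

V_B ≈ 4.13 V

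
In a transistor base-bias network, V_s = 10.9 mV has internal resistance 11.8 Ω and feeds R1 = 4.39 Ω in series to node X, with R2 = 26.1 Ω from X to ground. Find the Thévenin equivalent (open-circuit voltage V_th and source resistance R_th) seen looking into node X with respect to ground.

V_th ≈ 6.73 mV, R_th ≈ 9.99 Ω

R1' = 11.8 + 4.39 = 16.19 Ω (source resistance + R1).
With X open, the divider is unloaded: V_th = 10.9 × 26.1/42.29 = 6.727 mV.
Looking into X with the source shorted: R_th = R1'·R2/(R1'+R2) = 16.19 × 26.1/42.29 = 9.992 Ω.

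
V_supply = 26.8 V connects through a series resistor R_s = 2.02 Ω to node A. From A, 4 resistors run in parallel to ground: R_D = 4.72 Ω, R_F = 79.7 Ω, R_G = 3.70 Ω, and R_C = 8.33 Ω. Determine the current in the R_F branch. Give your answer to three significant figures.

Combine the parallel branches: R_p = (1/4.72 + 1/79.7 + 1/3.70 + 1/8.33)⁻¹ = 1.627 Ω.
V_A by voltage divider: V_A = 26.8 × 1.627/(2.02 + 1.627) = 11.95 V.
I(R_F) = V_A / R_F = 11.95/79.7 = 0.1500 A.
(Check via current divider: I_total = 7.349 A; share G_k/ΣG = 0.02041 → same result.)

I ≈ 0.150 A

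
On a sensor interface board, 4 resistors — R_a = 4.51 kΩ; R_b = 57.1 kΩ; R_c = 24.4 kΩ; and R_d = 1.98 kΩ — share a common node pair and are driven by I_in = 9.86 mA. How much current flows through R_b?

Total conductance ΣG = 1/4.51 + 1/57.1 + 1/24.4 + 1/1.98 = 0.7853 (units of 1/kΩ).
By the current-divider rule, I = I_in · G_k/ΣG = 9.86 × 0.02230 = 0.2199 mA.

I ≈ 0.220 mA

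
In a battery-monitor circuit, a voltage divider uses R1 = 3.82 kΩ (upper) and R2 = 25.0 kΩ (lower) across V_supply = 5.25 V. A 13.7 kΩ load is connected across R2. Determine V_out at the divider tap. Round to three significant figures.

R2 ‖ R_L = (25.0 × 13.7)/(25.0 + 13.7) = 8.850 kΩ.
Now apply the divider: V_out = 5.25 × 0.6985 = 3.667 V.

V_out ≈ 3.67 V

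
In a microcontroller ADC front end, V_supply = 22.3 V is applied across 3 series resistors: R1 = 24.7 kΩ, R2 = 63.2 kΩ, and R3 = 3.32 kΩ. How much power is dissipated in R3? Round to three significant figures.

The common current is I = 22.3/91.22 = 0.2445 mA.
P(R3) = I²·R3 = (0.2445)² × 3.32 = 0.1984 mW.

P ≈ 0.198 mW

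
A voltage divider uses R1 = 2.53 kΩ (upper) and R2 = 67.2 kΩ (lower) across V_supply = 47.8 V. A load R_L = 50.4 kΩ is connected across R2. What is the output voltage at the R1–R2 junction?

V_out ≈ 43.9 V

First combine the lower leg with the load: R2 ‖ R_L = 28.80 kΩ.
Voltage divider with the loaded lower leg: V_out = 47.8 × 28.80/(2.53 + 28.80) = 47.8 × 0.9192 = 43.94 V.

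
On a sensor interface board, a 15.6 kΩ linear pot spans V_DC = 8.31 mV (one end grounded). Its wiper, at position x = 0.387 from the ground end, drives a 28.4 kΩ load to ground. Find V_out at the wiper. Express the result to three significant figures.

Split the track: R_lower = x·R_p = 6.037 kΩ, R_upper = (1−x)·R_p = 9.563 kΩ.
Lower segment in parallel with the load: 6.037 ‖ 28.4 = 4.979 kΩ.
Then V_out = V_DC · 4.979/(9.563 + 4.979) = 2.845 mV.
(Unloaded: V_out = x·V_DC = 3.22 mV.)

V_out ≈ 2.85 mV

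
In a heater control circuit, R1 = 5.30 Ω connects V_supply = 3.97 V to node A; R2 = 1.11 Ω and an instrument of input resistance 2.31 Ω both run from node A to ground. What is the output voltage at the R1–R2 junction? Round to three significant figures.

V_out ≈ 0.492 V

R2 ‖ R_L = (1.11 × 2.31)/(1.11 + 2.31) = 0.7497 Ω.
Voltage divider with the loaded lower leg: V_out = 3.97 × 0.7497/(5.30 + 0.7497) = 3.97 × 0.1239 = 0.4920 V.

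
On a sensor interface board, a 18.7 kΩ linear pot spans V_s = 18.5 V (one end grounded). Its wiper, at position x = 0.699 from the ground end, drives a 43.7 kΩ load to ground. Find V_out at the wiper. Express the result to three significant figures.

The pot divides into 5.629 kΩ above the wiper and 13.07 kΩ below.
(x·R_p) ‖ R_L = 10.06 kΩ.
Then V_out = V_s · 10.06/(5.629 + 10.06) = 11.86 V.

V_out ≈ 11.9 V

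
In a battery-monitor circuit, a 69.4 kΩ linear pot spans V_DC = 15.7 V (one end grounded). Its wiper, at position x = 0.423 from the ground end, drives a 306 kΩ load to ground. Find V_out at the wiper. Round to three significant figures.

V_out ≈ 6.29 V

Lower segment x·R_p = 29.36 kΩ; upper segment (1−x)·R_p = 40.04 kΩ.
R_L loads the lower segment: effective lower R = 26.79 kΩ.
Loaded-divider output: V_out = 15.7 × 0.4008 = 6.293 V.
(Unloaded: V_out = x·V_DC = 6.64 V.)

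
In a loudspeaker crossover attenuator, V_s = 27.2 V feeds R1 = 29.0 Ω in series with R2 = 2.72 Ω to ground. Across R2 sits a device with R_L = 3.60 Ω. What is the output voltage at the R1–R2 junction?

The load sits in parallel with R2, giving an effective lower resistance R2' = R2·R_L/(R2+R_L) = 1.549 Ω.
Then V_out = V_s · R2'/(R1 + R2') = 27.2 × 1.549/30.55 = 1.379 V.

V_out ≈ 1.38 V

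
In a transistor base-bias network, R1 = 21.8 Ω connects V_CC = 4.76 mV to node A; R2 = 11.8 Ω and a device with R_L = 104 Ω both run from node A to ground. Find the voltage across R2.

V_out ≈ 1.56 mV

R2 ‖ R_L = (11.8 × 104)/(11.8 + 104) = 10.60 Ω.
Then V_out = V_CC · R2'/(R1 + R2') = 4.76 × 10.60/32.40 = 1.557 mV.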